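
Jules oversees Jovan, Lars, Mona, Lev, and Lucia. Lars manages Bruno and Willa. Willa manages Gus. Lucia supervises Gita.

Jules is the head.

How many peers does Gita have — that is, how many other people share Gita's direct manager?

0

Gita reports to Lucia, and Lucia has no other direct reports. Gita has 0 peers.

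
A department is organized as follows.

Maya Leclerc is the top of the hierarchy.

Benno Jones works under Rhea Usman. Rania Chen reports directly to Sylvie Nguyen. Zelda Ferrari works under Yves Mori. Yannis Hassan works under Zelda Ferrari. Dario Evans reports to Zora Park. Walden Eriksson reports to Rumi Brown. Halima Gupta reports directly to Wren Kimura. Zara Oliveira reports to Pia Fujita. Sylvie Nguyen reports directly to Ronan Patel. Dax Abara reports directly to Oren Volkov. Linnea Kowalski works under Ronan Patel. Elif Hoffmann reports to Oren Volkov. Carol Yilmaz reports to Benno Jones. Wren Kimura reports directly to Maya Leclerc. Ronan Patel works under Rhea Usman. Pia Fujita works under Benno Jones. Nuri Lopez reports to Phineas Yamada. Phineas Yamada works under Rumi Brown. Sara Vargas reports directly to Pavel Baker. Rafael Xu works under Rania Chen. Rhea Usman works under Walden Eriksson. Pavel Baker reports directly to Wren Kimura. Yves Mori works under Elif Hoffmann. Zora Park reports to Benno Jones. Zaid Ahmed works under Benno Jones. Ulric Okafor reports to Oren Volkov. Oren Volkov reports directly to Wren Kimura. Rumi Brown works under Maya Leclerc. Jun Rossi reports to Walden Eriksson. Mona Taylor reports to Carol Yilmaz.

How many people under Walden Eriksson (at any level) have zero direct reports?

The people in Walden Eriksson's organization with no one reporting to them are Jun Rossi, Linnea Kowalski, Rafael Xu, Zaid Ahmed, Mona Taylor, Zara Oliveira, Dario Evans. That is 7.

7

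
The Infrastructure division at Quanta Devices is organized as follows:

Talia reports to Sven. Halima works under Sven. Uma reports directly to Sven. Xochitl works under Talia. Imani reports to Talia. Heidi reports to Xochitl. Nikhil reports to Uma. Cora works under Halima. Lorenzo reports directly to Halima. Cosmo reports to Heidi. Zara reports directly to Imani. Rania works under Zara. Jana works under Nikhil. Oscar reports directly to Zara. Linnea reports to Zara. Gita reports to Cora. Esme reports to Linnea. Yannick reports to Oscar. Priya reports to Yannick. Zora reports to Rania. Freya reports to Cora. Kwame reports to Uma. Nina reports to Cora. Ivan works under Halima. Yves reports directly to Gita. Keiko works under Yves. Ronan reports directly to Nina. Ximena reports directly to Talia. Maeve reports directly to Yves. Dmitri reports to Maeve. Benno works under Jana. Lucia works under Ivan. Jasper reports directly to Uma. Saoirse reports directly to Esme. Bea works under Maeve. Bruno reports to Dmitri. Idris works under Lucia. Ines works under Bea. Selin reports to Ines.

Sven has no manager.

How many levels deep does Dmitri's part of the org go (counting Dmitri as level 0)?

The longest chain under Dmitri runs Dmitri → Bruno, which is 1 level below Dmitri.

1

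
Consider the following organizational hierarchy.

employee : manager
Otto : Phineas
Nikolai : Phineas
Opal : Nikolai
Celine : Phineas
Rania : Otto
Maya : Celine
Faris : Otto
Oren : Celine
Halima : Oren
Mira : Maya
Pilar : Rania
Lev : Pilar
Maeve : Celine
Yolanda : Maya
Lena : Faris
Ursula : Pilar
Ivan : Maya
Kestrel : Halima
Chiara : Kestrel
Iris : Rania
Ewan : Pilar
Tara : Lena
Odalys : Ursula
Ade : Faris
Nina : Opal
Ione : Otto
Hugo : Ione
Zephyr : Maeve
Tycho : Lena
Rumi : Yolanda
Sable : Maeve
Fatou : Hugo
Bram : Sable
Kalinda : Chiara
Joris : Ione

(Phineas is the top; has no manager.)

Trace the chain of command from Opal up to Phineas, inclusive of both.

Opal reports to Nikolai. Nikolai reports to Phineas. Phineas is at the top.

Opal -> Nikolai -> Phineas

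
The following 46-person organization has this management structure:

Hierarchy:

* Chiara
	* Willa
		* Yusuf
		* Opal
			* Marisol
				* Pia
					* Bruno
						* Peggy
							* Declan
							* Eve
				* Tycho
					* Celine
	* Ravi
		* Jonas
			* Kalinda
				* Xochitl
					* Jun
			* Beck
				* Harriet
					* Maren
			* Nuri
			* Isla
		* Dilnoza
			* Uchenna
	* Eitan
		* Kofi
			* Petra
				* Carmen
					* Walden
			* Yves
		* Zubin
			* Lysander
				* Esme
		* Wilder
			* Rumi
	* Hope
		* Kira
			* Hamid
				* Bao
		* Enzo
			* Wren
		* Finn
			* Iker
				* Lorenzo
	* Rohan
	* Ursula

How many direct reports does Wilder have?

1

Wilder directly manages Rumi. That is 1 direct report.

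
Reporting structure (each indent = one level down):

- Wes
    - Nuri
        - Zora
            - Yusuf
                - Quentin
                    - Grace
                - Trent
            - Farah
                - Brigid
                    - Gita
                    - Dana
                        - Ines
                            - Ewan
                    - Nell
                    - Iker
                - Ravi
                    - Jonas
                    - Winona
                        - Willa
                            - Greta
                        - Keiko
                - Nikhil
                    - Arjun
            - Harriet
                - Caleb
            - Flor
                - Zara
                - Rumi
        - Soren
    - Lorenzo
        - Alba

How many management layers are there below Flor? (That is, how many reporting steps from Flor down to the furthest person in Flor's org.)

1

The longest chain under Flor runs Flor → Rumi, which is 1 level below Flor.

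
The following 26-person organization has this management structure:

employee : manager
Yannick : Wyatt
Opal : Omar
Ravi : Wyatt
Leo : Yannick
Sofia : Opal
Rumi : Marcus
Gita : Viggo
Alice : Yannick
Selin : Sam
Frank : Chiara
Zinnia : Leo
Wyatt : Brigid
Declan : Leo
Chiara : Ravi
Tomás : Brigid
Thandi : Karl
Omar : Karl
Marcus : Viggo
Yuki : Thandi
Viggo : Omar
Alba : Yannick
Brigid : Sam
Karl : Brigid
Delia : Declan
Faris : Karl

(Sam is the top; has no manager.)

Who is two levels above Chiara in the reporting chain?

Wyatt

Chiara reports to Ravi, and Ravi reports to Wyatt. So Chiara's skip-level manager is Wyatt.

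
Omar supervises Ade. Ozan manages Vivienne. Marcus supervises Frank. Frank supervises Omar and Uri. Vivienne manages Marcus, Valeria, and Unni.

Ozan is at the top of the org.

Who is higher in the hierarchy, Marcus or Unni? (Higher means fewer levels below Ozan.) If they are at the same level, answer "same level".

same level

Both Marcus and Unni are 2 levels below Ozan.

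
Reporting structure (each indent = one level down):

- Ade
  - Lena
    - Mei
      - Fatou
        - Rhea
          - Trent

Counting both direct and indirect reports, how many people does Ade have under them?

Ade directly manages Lena. Under Lena: Mei, Fatou, Rhea, Trent (4). That's 5 in total.

5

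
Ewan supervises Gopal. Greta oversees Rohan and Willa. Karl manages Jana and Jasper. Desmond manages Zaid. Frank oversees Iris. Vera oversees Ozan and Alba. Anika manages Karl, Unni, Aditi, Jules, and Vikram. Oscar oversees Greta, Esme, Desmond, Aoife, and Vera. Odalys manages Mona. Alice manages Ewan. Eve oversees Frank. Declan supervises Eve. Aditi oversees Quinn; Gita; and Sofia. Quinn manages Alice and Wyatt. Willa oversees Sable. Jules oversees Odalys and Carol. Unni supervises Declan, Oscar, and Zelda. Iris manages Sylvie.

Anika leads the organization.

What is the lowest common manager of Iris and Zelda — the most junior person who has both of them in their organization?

Iris's chain of managers is Frank, Eve, Declan, Unni, Anika. Zelda's chain of managers is Unni, Anika. The first manager that appears in both chains is Unni.

Unni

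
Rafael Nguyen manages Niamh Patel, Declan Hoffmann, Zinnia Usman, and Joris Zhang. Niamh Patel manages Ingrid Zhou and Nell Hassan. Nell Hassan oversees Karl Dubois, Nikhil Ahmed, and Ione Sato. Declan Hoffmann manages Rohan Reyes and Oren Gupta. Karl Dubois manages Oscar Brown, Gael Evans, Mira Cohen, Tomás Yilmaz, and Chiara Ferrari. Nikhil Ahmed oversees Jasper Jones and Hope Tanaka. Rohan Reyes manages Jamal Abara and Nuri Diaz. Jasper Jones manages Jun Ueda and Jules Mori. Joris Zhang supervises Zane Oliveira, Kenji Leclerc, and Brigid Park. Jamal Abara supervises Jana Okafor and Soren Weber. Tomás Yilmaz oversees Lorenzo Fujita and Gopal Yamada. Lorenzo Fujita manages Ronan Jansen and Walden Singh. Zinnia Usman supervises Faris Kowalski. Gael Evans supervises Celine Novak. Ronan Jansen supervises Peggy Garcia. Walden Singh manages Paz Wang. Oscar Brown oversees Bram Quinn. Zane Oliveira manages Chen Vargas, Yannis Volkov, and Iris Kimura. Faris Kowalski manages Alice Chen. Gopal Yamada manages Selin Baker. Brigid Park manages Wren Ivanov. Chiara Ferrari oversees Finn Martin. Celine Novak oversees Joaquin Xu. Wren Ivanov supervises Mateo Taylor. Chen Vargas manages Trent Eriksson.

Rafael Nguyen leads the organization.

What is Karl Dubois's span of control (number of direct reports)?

Karl Dubois directly manages Mira Cohen, Tomás Yilmaz, Gael Evans, Oscar Brown, Chiara Ferrari. That is 5 direct reports.

5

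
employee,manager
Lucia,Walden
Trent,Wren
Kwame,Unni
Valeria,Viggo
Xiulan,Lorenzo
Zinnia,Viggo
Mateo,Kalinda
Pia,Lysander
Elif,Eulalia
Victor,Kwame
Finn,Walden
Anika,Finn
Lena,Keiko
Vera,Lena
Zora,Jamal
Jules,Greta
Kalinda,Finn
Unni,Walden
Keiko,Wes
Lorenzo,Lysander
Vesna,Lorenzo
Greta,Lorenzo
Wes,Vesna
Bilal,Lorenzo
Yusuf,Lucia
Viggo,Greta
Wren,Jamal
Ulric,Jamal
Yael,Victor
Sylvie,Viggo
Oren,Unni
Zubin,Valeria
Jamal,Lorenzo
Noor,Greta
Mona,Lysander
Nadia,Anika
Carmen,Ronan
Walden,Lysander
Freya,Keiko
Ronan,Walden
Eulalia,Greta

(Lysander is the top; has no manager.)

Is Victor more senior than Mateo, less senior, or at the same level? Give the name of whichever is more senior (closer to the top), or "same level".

same level

Both Victor and Mateo are 4 levels below Lysander.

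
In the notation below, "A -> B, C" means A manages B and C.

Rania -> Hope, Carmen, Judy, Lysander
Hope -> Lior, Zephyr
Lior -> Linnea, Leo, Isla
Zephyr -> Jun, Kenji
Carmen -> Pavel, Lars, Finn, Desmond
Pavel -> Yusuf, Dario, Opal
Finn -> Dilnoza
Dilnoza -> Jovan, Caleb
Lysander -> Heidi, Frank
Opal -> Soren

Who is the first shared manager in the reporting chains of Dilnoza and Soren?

Dilnoza's chain of managers is Finn, Carmen, Rania. Soren's chain of managers is Opal, Pavel, Carmen, Rania. The first manager that appears in both chains is Carmen.

Carmen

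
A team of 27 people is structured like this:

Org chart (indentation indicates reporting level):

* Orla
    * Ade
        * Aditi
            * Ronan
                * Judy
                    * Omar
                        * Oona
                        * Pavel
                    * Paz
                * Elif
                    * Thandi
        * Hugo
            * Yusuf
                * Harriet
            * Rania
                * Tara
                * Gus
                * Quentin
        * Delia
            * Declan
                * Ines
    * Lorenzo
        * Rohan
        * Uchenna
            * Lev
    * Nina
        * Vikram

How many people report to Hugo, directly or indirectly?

Hugo directly manages Yusuf, Rania. Under Yusuf: Harriet (1). Under Rania: Quentin, Gus, Tara (3). So Hugo's organization is 2 direct reports plus everyone under them: 2 + 4 = 6.

6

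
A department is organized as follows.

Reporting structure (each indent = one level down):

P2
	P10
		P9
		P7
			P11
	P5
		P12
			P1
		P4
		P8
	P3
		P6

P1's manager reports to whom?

P5

P1 reports to P12, and P12 reports to P5. So P1's skip-level manager is P5.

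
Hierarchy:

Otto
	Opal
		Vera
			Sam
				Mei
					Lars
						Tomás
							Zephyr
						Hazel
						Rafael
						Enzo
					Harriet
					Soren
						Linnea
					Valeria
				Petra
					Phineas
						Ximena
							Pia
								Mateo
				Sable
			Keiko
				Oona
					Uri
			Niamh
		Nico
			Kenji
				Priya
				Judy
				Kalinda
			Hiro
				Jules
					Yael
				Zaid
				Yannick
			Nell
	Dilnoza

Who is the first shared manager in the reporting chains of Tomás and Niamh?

Tomás's chain of managers is Lars, Mei, Sam, Vera, Opal, Otto. Niamh's chain of managers is Vera, Opal, Otto. The first manager that appears in both chains is Vera.

Vera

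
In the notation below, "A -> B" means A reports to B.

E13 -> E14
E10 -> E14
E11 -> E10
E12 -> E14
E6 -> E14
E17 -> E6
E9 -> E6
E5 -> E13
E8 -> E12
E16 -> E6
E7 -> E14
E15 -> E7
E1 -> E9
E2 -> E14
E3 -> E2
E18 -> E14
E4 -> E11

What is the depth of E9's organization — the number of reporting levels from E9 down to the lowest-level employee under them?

1

The longest chain under E9 runs E9 → E1, which is 1 level below E9.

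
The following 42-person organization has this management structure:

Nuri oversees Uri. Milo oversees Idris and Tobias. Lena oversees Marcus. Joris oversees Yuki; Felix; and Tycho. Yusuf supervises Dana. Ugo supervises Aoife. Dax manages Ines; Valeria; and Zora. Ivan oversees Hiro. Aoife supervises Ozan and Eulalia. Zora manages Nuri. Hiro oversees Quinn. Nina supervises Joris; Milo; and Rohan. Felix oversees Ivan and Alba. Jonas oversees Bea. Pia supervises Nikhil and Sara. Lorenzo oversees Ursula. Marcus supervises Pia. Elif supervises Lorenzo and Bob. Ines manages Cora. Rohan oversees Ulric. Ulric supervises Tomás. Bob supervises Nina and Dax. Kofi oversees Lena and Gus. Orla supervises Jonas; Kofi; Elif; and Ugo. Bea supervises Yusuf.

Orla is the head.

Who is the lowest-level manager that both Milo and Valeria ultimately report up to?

Bob

Milo's chain of managers is Nina, Bob, Elif, Orla. Valeria's chain of managers is Dax, Bob, Elif, Orla. The first manager that appears in both chains is Bob.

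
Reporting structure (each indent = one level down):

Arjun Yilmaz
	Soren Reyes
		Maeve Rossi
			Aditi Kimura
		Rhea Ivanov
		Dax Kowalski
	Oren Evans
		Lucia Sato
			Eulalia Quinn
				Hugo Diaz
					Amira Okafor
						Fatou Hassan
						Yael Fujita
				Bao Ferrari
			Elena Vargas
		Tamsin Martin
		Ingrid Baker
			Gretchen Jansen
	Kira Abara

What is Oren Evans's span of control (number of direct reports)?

Oren Evans directly manages Lucia Sato, Tamsin Martin, Ingrid Baker. That is 3 direct reports.

3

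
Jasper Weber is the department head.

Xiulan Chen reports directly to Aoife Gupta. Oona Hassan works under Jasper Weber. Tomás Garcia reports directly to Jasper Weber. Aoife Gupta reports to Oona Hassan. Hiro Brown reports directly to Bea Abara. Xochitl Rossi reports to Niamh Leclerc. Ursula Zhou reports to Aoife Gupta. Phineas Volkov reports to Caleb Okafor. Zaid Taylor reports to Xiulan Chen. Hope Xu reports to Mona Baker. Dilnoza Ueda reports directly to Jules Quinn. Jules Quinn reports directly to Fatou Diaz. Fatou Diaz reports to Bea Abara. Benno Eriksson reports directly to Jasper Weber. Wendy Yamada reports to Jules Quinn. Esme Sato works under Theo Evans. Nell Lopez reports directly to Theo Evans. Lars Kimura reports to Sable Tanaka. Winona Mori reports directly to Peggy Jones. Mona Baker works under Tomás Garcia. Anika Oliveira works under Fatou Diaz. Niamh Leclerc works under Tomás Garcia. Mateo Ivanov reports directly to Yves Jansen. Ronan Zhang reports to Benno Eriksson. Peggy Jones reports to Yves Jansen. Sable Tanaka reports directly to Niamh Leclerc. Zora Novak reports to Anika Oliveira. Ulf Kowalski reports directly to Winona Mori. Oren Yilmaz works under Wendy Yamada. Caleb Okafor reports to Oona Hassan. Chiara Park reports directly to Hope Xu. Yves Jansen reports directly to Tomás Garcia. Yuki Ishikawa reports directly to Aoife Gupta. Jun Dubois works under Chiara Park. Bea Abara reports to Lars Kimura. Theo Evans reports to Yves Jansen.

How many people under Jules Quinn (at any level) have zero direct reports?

2

The people in Jules Quinn's organization with no one reporting to them are Dilnoza Ueda, Oren Yilmaz. That is 2.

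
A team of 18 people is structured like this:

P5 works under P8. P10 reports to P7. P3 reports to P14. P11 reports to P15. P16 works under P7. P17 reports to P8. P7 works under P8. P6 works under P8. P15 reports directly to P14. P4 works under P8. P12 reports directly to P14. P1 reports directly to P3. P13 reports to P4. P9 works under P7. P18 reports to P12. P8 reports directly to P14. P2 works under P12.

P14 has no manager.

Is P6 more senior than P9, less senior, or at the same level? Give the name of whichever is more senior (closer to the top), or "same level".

P6

P6 is 2 levels below P14; P9 is 3. P6 is higher.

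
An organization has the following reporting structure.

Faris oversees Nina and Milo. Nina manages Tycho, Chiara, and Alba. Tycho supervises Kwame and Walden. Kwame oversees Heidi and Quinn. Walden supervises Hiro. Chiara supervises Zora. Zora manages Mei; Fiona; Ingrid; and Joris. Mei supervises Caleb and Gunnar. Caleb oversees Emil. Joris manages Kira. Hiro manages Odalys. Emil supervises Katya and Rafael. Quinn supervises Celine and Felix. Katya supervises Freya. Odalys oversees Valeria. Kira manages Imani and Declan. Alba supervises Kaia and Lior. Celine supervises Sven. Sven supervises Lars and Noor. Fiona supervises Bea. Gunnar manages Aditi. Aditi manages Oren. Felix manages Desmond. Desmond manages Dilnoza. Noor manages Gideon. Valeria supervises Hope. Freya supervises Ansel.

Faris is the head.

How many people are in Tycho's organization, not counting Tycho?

Tycho directly manages Kwame, Walden. Under Kwame: Heidi, Quinn, Felix, Desmond, Dilnoza, Celine, Sven, Noor, Gideon, Lars (10). Under Walden: Hiro, Odalys, Valeria, Hope (4). So Tycho's organization is 2 direct reports plus everyone under them: 11 + 5 = 16.

16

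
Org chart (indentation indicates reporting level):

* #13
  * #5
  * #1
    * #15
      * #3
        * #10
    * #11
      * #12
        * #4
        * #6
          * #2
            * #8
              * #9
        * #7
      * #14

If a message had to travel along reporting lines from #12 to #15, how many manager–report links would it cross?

#12 is 2 levels below #1, and #15 is 1 level below #1 (their lowest common manager). The shortest path runs up from #12 to #1 and back down to #15: 2 + 1 = 3 links.

3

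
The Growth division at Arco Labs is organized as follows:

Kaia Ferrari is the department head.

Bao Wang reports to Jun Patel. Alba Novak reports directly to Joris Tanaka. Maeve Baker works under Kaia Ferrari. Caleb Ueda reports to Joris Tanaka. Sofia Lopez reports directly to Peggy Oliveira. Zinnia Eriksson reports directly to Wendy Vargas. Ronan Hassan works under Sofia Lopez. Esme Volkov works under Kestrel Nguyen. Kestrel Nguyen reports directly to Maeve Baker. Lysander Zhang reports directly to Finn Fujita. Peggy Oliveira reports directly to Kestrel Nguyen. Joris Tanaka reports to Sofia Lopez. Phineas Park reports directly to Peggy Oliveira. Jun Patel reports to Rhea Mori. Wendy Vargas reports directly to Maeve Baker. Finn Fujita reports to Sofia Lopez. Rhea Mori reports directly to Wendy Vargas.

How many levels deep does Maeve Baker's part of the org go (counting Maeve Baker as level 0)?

The longest chain under Maeve Baker runs Maeve Baker → Kestrel Nguyen → Peggy Oliveira → Sofia Lopez → Finn Fujita → Lysander Zhang, which is 5 levels below Maeve Baker.

5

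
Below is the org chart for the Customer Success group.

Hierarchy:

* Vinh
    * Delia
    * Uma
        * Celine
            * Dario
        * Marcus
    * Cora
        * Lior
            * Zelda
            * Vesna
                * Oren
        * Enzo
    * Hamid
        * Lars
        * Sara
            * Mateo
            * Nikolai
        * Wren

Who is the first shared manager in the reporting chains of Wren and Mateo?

Hamid

Wren's chain of managers is Hamid, Vinh. Mateo's chain of managers is Sara, Hamid, Vinh. The first manager that appears in both chains is Hamid.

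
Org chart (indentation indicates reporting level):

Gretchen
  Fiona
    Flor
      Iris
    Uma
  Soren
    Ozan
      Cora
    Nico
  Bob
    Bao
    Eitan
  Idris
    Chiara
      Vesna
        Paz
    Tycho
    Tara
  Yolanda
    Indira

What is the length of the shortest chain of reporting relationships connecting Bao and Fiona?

3

Bao is 2 levels below Gretchen, and Fiona is 1 level below Gretchen (their lowest common manager). The shortest path runs up from Bao to Gretchen and back down to Fiona: 2 + 1 = 3 links.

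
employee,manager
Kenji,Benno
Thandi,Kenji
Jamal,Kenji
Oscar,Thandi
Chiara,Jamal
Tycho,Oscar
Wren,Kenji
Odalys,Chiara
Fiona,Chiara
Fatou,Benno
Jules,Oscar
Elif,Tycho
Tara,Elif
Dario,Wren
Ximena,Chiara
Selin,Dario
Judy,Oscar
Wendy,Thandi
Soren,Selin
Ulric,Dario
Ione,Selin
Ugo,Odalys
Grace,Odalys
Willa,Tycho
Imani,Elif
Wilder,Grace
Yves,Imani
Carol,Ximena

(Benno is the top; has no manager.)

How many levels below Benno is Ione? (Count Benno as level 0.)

Chain from Ione up to Benno: Ione → Selin → Dario → Wren → Kenji → Benno. That is 5 steps up, so Ione is 5 levels below Benno.

5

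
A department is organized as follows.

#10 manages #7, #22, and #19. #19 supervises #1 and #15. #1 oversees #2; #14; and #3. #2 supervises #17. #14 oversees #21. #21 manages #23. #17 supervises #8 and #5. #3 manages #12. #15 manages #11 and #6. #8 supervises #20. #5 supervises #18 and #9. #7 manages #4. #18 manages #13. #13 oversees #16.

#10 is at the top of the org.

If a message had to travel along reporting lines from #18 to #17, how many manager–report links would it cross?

2

#18 is in #17's organization: the chain from #18 up to #17 is #18 → #5 → #17, which is 2 links.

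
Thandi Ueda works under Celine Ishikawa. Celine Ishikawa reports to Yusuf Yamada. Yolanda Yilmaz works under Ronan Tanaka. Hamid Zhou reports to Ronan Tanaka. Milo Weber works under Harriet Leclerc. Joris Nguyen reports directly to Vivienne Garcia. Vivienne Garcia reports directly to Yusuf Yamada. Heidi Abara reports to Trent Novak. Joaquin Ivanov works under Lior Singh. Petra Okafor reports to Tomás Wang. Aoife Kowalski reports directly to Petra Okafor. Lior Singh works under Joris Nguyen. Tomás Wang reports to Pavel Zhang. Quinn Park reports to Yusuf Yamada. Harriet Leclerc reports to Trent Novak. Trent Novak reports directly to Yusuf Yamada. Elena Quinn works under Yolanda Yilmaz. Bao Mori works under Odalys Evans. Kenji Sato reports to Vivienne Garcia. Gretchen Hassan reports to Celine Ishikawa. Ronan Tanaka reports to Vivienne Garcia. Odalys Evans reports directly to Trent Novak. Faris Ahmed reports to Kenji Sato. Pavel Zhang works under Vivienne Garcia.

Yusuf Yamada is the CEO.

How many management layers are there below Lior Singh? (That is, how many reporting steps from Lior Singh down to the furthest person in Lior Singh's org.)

1

The longest chain under Lior Singh runs Lior Singh → Joaquin Ivanov, which is 1 level below Lior Singh.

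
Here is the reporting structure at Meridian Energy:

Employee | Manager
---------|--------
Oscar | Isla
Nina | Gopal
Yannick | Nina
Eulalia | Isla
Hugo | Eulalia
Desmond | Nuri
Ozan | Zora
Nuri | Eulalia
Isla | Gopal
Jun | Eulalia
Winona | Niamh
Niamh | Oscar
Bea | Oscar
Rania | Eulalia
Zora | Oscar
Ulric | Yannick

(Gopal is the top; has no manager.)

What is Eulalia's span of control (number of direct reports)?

Eulalia directly manages Nuri, Hugo, Jun, Rania. That is 4 direct reports.

4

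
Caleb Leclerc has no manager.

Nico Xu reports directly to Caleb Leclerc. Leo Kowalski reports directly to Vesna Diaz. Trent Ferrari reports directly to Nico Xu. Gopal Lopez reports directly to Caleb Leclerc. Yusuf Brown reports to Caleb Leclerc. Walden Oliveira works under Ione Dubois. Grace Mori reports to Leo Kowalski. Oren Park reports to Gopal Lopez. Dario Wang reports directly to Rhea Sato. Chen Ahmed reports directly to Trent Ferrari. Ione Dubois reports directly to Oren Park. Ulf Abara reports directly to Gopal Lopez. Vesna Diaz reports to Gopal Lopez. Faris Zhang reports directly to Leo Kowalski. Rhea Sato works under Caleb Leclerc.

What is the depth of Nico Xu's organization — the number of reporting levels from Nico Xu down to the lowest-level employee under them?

The longest chain under Nico Xu runs Nico Xu → Trent Ferrari → Chen Ahmed, which is 2 levels below Nico Xu.

2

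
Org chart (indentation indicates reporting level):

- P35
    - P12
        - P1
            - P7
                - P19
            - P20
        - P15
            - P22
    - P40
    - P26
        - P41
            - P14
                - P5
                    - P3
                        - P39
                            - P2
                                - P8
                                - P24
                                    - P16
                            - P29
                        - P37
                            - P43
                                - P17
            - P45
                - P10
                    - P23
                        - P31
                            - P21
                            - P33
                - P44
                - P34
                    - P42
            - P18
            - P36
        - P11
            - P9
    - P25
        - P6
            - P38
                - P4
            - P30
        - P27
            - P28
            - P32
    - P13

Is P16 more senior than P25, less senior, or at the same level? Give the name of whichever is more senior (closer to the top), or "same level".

P16 is 9 levels below P35; P25 is 1. P25 is higher.

P25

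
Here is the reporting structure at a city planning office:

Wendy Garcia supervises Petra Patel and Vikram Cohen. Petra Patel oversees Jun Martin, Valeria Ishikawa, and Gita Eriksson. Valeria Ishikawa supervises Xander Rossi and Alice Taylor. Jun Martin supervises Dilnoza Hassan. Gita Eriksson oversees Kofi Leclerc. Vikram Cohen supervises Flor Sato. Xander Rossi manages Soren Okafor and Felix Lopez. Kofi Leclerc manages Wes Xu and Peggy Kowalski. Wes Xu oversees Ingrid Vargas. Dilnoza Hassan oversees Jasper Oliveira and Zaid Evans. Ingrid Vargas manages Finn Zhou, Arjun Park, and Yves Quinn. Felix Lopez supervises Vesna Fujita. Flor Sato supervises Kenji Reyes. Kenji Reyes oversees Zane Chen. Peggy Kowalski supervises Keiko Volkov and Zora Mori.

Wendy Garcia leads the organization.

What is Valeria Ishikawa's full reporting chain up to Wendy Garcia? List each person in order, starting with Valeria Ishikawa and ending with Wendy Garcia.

Valeria Ishikawa reports to Petra Patel. Petra Patel reports to Wendy Garcia. Wendy Garcia is at the top.

Valeria Ishikawa -> Petra Patel -> Wendy Garcia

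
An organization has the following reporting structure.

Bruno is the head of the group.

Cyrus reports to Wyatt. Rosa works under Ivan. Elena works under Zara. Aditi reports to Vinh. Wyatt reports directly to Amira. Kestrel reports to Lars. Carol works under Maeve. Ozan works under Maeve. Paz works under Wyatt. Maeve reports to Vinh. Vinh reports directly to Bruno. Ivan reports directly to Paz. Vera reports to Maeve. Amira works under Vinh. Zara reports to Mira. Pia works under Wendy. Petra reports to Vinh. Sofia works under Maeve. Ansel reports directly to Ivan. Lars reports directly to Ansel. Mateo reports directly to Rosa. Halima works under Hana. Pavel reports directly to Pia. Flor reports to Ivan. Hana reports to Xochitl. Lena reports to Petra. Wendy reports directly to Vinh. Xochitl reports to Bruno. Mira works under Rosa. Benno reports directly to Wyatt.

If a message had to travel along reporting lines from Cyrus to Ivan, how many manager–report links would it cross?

Cyrus is 1 level below Wyatt, and Ivan is 2 levels below Wyatt (their lowest common manager). The shortest path runs up from Cyrus to Wyatt and back down to Ivan: 1 + 2 = 3 links.

3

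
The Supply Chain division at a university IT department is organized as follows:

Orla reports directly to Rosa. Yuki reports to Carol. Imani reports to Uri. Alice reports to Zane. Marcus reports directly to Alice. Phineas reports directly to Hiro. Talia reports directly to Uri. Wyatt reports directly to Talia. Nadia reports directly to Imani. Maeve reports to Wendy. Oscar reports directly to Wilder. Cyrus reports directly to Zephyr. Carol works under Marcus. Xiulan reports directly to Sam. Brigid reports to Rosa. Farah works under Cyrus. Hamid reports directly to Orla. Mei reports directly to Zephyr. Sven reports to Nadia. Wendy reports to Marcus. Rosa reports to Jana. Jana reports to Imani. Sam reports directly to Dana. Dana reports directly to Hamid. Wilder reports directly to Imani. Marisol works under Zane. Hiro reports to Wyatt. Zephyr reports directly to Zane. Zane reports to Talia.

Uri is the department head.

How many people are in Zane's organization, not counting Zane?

Zane directly manages Zephyr, Marisol, Alice. Under Zephyr: Cyrus, Farah, Mei (3). Marisol has no reports. Under Alice: Marcus, Wendy, Maeve, Carol, Yuki (5). So Zane's organization is 3 direct reports plus everyone under them: 4 + 1 + 6 = 11.

11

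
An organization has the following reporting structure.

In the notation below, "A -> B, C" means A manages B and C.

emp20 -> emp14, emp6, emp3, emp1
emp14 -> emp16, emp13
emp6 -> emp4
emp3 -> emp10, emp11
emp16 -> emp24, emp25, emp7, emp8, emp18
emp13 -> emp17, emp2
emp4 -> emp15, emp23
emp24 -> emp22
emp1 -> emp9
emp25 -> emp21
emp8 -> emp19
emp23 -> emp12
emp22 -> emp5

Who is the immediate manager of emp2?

emp2 reports directly to emp13.

emp13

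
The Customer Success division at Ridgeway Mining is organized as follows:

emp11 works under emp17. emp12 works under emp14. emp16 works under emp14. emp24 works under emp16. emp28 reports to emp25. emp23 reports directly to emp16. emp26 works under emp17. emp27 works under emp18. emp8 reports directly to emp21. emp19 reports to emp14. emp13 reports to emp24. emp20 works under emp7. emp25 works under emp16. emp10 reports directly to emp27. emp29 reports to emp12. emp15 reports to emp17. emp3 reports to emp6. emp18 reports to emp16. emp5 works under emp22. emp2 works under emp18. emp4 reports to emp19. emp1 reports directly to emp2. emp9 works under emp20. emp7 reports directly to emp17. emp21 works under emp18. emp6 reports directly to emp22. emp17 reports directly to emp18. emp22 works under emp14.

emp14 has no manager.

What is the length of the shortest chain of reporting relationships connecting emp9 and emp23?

6

emp9 is 5 levels below emp16, and emp23 is 1 level below emp16 (their lowest common manager). The shortest path runs up from emp9 to emp16 and back down to emp23: 5 + 1 = 6 links.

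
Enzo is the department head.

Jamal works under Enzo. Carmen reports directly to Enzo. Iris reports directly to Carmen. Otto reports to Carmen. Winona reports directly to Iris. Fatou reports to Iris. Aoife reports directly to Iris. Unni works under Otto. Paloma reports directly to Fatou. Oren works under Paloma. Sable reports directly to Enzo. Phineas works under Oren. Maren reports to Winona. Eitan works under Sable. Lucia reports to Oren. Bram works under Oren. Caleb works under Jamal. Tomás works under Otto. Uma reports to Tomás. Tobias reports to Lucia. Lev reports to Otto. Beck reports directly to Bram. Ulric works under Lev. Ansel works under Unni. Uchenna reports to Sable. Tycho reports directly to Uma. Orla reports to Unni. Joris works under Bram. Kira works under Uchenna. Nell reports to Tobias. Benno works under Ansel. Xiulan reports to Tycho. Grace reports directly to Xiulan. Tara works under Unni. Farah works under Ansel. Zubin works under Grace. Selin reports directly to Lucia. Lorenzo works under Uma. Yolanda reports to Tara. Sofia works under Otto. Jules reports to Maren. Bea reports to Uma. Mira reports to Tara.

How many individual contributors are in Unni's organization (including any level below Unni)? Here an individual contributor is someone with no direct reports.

5

The people in Unni's organization with no one reporting to them are Mira, Yolanda, Orla, Farah, Benno. That is 5.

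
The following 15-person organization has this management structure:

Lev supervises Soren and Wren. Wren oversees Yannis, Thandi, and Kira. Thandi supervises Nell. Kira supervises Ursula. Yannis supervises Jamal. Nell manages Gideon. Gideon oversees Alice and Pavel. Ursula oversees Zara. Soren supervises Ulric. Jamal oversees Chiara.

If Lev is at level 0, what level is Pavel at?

Chain from Pavel up to Lev: Pavel → Gideon → Nell → Thandi → Wren → Lev. That is 5 steps up, so Pavel is 5 levels below Lev.

5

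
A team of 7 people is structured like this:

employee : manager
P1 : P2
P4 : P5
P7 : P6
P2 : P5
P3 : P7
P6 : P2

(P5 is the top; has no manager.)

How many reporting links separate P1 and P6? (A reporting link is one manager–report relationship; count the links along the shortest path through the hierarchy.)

2

P1 is 1 level below P2, and P6 is 1 level below P2 (their lowest common manager). The shortest path runs up from P1 to P2 and back down to P6: 1 + 1 = 2 links.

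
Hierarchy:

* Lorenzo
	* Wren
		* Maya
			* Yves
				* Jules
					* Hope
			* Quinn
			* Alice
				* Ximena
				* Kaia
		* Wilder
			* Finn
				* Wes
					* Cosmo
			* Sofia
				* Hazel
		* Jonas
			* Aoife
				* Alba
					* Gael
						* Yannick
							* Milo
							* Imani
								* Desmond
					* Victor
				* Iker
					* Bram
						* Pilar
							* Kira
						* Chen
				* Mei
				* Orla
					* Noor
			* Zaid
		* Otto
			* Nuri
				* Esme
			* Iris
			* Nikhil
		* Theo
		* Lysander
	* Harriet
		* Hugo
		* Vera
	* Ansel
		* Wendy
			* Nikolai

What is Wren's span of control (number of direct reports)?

6

Wren directly manages Maya, Wilder, Jonas, Otto, Theo, Lysander. That is 6 direct reports.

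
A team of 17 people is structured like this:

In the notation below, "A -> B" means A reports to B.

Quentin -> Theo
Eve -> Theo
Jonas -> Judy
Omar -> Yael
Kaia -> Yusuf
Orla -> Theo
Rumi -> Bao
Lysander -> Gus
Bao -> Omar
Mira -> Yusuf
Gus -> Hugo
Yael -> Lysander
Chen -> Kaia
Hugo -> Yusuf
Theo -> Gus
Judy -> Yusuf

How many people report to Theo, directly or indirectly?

Theo directly manages Quentin, Orla, Eve. Quentin has no reports. Orla has no reports. Eve has no reports. So Theo's organization is 3 direct reports plus everyone under them: 1 + 1 + 1 = 3.

3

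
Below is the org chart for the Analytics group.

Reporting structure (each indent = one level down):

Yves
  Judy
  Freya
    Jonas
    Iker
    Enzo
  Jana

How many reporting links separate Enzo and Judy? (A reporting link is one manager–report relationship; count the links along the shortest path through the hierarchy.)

3

Enzo is 2 levels below Yves, and Judy is 1 level below Yves (their lowest common manager). The shortest path runs up from Enzo to Yves and back down to Judy: 2 + 1 = 3 links.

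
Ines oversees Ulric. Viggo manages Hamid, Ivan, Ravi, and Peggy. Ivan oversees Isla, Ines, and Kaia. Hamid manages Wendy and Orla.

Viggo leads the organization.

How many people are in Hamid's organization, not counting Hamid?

Hamid directly manages Wendy, Orla. Wendy has no reports. Orla has no reports. So Hamid's organization is 2 direct reports plus everyone under them: 1 + 1 = 2.

2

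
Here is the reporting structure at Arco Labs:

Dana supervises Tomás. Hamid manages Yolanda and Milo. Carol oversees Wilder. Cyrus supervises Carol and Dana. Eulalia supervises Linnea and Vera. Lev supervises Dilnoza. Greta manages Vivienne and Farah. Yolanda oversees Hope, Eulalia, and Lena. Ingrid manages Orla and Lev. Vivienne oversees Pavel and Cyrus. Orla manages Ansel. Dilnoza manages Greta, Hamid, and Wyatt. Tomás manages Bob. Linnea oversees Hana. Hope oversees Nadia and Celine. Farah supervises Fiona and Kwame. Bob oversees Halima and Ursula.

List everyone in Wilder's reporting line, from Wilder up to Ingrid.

Wilder -> Carol -> Cyrus -> Vivienne -> Greta -> Dilnoza -> Lev -> Ingrid

Wilder reports to Carol. Carol reports to Cyrus. Cyrus reports to Vivienne. Vivienne reports to Greta. Greta reports to Dilnoza. Dilnoza reports to Lev. Lev reports to Ingrid. Ingrid is at the top.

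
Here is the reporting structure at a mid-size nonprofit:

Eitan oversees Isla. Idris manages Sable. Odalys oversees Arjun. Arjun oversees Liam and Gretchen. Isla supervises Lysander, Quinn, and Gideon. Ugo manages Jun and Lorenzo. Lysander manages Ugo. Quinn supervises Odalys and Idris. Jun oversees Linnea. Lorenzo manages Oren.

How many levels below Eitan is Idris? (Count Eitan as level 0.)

3

Chain from Idris up to Eitan: Idris → Quinn → Isla → Eitan. That is 3 steps up, so Idris is 3 levels below Eitan.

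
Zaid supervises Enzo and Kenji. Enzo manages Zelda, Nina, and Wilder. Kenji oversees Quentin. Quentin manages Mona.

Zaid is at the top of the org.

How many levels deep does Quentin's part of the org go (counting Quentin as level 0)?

1

The longest chain under Quentin runs Quentin → Mona, which is 1 level below Quentin.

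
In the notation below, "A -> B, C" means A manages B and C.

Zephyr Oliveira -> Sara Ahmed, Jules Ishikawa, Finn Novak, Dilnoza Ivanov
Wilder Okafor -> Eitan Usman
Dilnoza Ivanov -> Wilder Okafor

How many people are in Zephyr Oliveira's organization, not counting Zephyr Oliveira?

Zephyr Oliveira directly manages Sara Ahmed, Jules Ishikawa, Finn Novak, Dilnoza Ivanov. Sara Ahmed has no reports. Jules Ishikawa has no reports. Finn Novak has no reports. Under Dilnoza Ivanov: Wilder Okafor, Eitan Usman (2). So Zephyr Oliveira's organization is 4 direct reports plus everyone under them: 1 + 1 + 1 + 3 = 6.

6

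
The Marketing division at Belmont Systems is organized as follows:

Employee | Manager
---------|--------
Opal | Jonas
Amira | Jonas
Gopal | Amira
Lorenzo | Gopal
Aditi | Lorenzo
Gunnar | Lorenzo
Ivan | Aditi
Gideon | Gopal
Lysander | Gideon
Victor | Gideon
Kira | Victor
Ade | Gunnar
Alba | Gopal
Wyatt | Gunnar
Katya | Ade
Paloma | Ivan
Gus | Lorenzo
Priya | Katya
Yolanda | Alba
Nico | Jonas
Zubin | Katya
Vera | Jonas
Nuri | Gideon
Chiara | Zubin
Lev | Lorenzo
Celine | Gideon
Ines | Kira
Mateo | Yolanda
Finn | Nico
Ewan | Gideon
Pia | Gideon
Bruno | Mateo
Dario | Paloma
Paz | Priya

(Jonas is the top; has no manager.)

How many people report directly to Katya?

Katya directly manages Priya, Zubin. That is 2 direct reports.

2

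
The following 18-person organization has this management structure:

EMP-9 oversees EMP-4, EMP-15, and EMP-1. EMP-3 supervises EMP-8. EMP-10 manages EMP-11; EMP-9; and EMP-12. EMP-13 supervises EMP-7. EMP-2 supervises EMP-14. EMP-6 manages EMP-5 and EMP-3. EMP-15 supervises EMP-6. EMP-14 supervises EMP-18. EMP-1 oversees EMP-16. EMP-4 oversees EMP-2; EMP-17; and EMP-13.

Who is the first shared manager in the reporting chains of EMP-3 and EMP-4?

EMP-3's chain of managers is EMP-6, EMP-15, EMP-9, EMP-10. EMP-4's chain of managers is EMP-9, EMP-10. The first manager that appears in both chains is EMP-9.

EMP-9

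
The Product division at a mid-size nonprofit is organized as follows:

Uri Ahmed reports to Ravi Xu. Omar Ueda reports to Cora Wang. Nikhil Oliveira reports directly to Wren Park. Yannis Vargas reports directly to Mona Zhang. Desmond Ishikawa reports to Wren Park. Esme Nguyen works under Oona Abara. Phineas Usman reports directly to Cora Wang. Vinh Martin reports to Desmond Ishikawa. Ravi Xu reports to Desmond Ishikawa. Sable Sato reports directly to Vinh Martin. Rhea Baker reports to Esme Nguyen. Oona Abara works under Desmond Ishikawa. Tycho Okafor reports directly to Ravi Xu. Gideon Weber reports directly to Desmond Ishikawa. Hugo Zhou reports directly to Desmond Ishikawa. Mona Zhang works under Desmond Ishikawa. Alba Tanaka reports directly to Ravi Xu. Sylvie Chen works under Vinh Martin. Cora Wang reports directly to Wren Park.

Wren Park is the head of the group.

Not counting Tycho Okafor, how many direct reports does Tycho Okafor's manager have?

2

Tycho Okafor reports to Ravi Xu. Ravi Xu's other direct reports are Uri Ahmed, Alba Tanaka — 2 peers.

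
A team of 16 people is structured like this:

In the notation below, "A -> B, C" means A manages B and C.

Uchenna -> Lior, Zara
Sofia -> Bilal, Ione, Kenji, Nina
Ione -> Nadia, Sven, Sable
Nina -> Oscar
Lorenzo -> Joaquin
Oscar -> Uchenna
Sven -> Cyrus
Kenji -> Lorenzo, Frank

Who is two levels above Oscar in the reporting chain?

Oscar reports to Nina, and Nina reports to Sofia. So Oscar's skip-level manager is Sofia.

Sofia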